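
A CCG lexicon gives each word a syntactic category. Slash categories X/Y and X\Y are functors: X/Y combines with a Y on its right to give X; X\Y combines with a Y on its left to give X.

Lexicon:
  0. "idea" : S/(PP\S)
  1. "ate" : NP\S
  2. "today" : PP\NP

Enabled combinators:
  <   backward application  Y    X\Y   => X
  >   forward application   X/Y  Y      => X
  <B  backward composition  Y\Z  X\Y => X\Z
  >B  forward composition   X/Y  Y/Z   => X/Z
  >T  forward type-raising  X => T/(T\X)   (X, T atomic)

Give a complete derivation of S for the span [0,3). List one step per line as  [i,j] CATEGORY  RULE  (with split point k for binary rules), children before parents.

[0,1] S/(PP\S)  lex  "idea"
[1,2] NP\S  lex  "ate"
[2,3] PP\NP  lex  "today"
[1,3] PP\S  <B  k=2
[0,3] S  >  k=1

[0,3] S   >
  [0,1] "idea" : S/(PP\S)
  [1,3] PP\S   <B
    [1,2] "ate" : NP\S
    [2,3] "today" : PP\NP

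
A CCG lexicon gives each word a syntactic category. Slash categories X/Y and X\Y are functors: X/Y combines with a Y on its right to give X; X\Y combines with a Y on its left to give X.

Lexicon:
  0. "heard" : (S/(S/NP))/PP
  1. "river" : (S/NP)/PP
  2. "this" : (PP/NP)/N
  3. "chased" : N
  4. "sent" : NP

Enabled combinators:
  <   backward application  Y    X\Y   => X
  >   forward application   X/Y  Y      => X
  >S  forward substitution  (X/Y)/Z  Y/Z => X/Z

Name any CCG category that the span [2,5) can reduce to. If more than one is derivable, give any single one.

PP

[0,5] S   >
  [0,2] S/PP   >S
    [0,1] "heard" : (S/(S/NP))/PP
    [1,2] "river" : (S/NP)/PP
  [2,5] PP   >
    [2,4] PP/NP   >
      [2,3] "this" : (PP/NP)/N
      [3,4] "chased" : N
    [4,5] "sent" : NP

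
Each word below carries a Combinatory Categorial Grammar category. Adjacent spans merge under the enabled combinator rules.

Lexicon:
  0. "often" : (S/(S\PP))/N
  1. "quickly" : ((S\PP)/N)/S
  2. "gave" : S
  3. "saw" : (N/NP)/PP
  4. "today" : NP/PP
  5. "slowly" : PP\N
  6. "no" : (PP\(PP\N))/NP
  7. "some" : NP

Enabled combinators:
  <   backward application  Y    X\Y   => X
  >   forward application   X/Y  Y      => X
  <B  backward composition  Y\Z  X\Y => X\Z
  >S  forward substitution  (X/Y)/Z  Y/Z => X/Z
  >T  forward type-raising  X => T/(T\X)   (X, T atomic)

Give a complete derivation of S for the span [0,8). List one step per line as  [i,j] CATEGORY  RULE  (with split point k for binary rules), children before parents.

[0,8] S   >
  [0,3] S/N   >S
    [0,1] "often" : (S/(S\PP))/N
    [1,3] (S\PP)/N   >
      [1,2] "quickly" : ((S\PP)/N)/S
      [2,3] "gave" : S
  [3,8] N   >
    [3,5] N/PP   >S
      [3,4] "saw" : (N/NP)/PP
      [4,5] "today" : NP/PP
    [5,8] PP   <
      [5,6] "slowly" : PP\N
      [6,8] PP\(PP\N)   >
        [6,7] "no" : (PP\(PP\N))/NP
        [7,8] "some" : NP

[0,1] (S/(S\PP))/N  lex  "often"
[1,2] ((S\PP)/N)/S  lex  "quickly"
[2,3] S  lex  "gave"
[1,3] (S\PP)/N  >  k=2
[0,3] S/N  >S  k=1
[3,4] (N/NP)/PP  lex  "saw"
[4,5] NP/PP  lex  "today"
[3,5] N/PP  >S  k=4
[5,6] PP\N  lex  "slowly"
[6,7] (PP\(PP\N))/NP  lex  "no"
[7,8] NP  lex  "some"
[6,8] PP\(PP\N)  >  k=7
[5,8] PP  <  k=6
[3,8] N  >  k=5
[0,8] S  >  k=3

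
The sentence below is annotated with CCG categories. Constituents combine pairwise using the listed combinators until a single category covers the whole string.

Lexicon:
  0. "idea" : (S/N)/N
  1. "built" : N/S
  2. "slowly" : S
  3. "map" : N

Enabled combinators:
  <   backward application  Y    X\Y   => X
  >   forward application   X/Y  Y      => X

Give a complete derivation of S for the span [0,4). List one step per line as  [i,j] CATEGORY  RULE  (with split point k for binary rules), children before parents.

[0,1] (S/N)/N  lex  "idea"
[1,2] N/S  lex  "built"
[2,3] S  lex  "slowly"
[1,3] N  >  k=2
[0,3] S/N  >  k=1
[3,4] N  lex  "map"
[0,4] S  >  k=3

[0,4] S   >
  [0,3] S/N   >
    [0,1] "idea" : (S/N)/N
    [1,3] N   >
      [1,2] "built" : N/S
      [2,3] "slowly" : S
  [3,4] "map" : N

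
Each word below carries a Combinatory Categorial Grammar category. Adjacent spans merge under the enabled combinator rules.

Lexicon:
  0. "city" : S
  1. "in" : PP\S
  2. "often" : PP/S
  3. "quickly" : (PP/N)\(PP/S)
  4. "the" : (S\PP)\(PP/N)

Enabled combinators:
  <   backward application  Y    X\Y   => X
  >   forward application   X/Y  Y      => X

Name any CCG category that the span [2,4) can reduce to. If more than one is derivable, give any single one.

PP/N

[0,5] S   <
  [0,2] PP   <
    [0,1] "city" : S
    [1,2] "in" : PP\S
  [2,5] S\PP   <
    [2,4] PP/N   <
      [2,3] "often" : PP/S
      [3,4] "quickly" : (PP/N)\(PP/S)
    [4,5] "the" : (S\PP)\(PP/N)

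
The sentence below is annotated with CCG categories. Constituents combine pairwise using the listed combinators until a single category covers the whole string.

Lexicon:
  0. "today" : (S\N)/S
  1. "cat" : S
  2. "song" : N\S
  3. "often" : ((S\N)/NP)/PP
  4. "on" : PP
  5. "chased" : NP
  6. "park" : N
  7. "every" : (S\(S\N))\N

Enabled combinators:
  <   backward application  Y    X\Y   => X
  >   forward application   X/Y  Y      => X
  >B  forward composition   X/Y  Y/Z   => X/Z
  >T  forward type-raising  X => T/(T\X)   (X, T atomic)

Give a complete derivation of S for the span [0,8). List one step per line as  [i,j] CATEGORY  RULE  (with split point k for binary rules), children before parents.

[0,8] S   <
  [0,6] S\N   >
    [0,1] "today" : (S\N)/S
    [1,6] S   <
      [1,3] N   >
        [1,2] N/(N\S)   >T
          [1,2] "cat" : S
        [2,3] "song" : N\S
      [3,6] S\N   >
        [3,5] (S\N)/NP   >
          [3,4] "often" : ((S\N)/NP)/PP
          [4,5] "on" : PP
        [5,6] "chased" : NP
  [6,8] S\(S\N)   <
    [6,7] "park" : N
    [7,8] "every" : (S\(S\N))\N

[0,1] (S\N)/S  lex  "today"
[1,2] S  lex  "cat"
[1,2] N/(N\S)  >T
[2,3] N\S  lex  "song"
[1,3] N  >  k=2
[3,4] ((S\N)/NP)/PP  lex  "often"
[4,5] PP  lex  "on"
[3,5] (S\N)/NP  >  k=4
[5,6] NP  lex  "chased"
[3,6] S\N  >  k=5
[1,6] S  <  k=3
[0,6] S\N  >  k=1
[6,7] N  lex  "park"
[7,8] (S\(S\N))\N  lex  "every"
[6,8] S\(S\N)  <  k=7
[0,8] S  <  k=6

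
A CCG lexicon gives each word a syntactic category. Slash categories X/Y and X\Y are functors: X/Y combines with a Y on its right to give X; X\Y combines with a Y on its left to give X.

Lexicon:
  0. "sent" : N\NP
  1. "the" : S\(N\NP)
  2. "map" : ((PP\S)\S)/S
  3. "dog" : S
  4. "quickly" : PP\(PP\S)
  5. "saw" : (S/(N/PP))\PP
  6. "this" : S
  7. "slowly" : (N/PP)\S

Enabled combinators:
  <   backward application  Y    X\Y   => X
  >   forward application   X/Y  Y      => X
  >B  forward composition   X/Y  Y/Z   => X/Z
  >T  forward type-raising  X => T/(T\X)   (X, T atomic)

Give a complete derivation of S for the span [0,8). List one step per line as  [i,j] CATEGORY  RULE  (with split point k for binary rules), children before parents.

[0,8] S   >
  [0,6] S/(N/PP)   <
    [0,5] PP   <
      [0,4] PP\S   <
        [0,2] S   <
          [0,1] "sent" : N\NP
          [1,2] "the" : S\(N\NP)
        [2,4] (PP\S)\S   >
          [2,3] "map" : ((PP\S)\S)/S
          [3,4] "dog" : S
      [4,5] "quickly" : PP\(PP\S)
    [5,6] "saw" : (S/(N/PP))\PP
  [6,8] N/PP   <
    [6,7] "this" : S
    [7,8] "slowly" : (N/PP)\S

[0,1] N\NP  lex  "sent"
[1,2] S\(N\NP)  lex  "the"
[0,2] S  <  k=1
[2,3] ((PP\S)\S)/S  lex  "map"
[3,4] S  lex  "dog"
[2,4] (PP\S)\S  >  k=3
[0,4] PP\S  <  k=2
[4,5] PP\(PP\S)  lex  "quickly"
[0,5] PP  <  k=4
[5,6] (S/(N/PP))\PP  lex  "saw"
[0,6] S/(N/PP)  <  k=5
[6,7] S  lex  "this"
[7,8] (N/PP)\S  lex  "slowly"
[6,8] N/PP  <  k=7
[0,8] S  >  k=6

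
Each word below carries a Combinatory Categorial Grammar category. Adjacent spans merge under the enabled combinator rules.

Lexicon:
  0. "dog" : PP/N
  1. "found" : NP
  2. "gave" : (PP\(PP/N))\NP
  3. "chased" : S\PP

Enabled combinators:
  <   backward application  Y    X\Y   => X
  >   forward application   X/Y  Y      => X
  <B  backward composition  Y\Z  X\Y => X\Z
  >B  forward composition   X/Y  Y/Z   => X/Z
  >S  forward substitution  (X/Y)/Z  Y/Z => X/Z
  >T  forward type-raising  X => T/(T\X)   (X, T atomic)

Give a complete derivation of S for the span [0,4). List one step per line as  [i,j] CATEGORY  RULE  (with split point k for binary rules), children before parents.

[0,1] PP/N  lex  "dog"
[1,2] NP  lex  "found"
[2,3] (PP\(PP/N))\NP  lex  "gave"
[1,3] PP\(PP/N)  <  k=2
[0,3] PP  <  k=1
[3,4] S\PP  lex  "chased"
[0,4] S  <  k=3

[0,4] S   <
  [0,3] PP   <
    [0,1] "dog" : PP/N
    [1,3] PP\(PP/N)   <
      [1,2] "found" : NP
      [2,3] "gave" : (PP\(PP/N))\NP
  [3,4] "chased" : S\PP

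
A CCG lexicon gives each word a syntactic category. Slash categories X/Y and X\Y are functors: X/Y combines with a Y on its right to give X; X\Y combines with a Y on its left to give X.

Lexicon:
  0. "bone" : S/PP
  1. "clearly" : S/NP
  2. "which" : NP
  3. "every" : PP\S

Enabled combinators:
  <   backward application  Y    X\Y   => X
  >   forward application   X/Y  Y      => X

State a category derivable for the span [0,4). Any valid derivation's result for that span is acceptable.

S

[0,4] S   >
  [0,1] "bone" : S/PP
  [1,4] PP   <
    [1,3] S   >
      [1,2] "clearly" : S/NP
      [2,3] "which" : NP
    [3,4] "every" : PP\S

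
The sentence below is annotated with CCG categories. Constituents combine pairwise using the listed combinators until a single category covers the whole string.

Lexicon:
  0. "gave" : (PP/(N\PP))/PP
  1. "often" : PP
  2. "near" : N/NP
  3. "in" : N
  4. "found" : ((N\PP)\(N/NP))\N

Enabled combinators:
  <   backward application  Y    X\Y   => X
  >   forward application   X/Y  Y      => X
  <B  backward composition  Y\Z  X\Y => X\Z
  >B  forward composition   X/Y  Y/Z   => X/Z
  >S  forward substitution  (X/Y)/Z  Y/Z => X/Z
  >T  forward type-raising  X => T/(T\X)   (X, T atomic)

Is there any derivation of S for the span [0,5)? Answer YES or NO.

NO

(PP/(N\PP))/PP PP N/NP N ((N\PP)\(N/NP))\N
CKY chart[0,5] = {(PP/(N\PP))/(PP\N), N/(N\PP), NP/(NP\PP), PP, PP/(PP\PP), S/(S\PP)}; S ∉ chart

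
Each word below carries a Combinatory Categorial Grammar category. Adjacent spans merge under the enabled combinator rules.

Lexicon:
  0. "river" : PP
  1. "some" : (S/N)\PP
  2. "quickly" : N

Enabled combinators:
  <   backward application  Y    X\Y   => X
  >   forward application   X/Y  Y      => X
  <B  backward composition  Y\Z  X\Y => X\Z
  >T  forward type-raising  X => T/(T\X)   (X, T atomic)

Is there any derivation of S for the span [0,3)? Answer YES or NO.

[0,3] S   >
  [0,2] S/N   <
    [0,1] "river" : PP
    [1,2] "some" : (S/N)\PP
  [2,3] "quickly" : N

YES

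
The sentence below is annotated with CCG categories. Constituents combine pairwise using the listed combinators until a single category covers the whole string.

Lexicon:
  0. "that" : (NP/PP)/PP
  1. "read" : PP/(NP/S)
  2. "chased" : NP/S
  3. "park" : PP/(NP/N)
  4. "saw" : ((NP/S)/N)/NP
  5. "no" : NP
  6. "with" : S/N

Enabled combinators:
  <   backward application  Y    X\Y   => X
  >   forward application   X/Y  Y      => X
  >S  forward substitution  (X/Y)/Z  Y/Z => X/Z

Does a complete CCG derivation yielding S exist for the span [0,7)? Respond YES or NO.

(NP/PP)/PP PP/(NP/S) NP/S PP/(NP/N) ((NP/S)/N)/NP NP S/N
CKY chart[0,7] = {NP}; S ∉ chart

NO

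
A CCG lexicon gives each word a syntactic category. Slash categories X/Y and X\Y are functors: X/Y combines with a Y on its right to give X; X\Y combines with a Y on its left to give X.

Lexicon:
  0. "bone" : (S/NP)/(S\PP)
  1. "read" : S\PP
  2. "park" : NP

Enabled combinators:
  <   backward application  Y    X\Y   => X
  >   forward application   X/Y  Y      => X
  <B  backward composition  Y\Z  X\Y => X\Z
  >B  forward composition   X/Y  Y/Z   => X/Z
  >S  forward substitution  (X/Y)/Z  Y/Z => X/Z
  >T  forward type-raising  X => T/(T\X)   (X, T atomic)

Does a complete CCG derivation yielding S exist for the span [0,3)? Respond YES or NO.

YES

[0,3] S   >
  [0,2] S/NP   >
    [0,1] "bone" : (S/NP)/(S\PP)
    [1,2] "read" : S\PP
  [2,3] "park" : NP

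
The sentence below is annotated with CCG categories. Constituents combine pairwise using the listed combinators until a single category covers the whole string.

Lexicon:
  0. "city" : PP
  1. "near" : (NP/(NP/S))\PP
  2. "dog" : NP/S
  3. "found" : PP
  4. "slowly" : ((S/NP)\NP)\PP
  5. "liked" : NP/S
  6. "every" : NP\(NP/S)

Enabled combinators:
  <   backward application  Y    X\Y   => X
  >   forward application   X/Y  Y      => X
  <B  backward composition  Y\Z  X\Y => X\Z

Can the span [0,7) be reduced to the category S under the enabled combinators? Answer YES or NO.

[0,7] S   >
  [0,5] S/NP   <
    [0,3] NP   >
      [0,2] NP/(NP/S)   <
        [0,1] "city" : PP
        [1,2] "near" : (NP/(NP/S))\PP
      [2,3] "dog" : NP/S
    [3,5] (S/NP)\NP   <
      [3,4] "found" : PP
      [4,5] "slowly" : ((S/NP)\NP)\PP
  [5,7] NP   <
    [5,6] "liked" : NP/S
    [6,7] "every" : NP\(NP/S)

YES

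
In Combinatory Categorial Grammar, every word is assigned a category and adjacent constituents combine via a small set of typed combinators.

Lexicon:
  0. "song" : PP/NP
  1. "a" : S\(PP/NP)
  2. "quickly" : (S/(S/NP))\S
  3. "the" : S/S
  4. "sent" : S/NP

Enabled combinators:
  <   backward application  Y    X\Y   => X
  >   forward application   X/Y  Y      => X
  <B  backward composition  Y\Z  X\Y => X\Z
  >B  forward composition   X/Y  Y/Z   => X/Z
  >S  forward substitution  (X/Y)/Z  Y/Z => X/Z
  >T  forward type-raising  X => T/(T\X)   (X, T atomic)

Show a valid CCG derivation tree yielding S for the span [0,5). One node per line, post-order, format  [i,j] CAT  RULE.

[0,5] S   >
  [0,3] S/(S/NP)   <
    [0,2] S   <
      [0,1] "song" : PP/NP
      [1,2] "a" : S\(PP/NP)
    [2,3] "quickly" : (S/(S/NP))\S
  [3,5] S/NP   >B
    [3,4] "the" : S/S
    [4,5] "sent" : S/NP

[0,1] PP/NP  lex  "song"
[1,2] S\(PP/NP)  lex  "a"
[0,2] S  <  k=1
[2,3] (S/(S/NP))\S  lex  "quickly"
[0,3] S/(S/NP)  <  k=2
[3,4] S/S  lex  "the"
[4,5] S/NP  lex  "sent"
[3,5] S/NP  >B  k=4
[0,5] S  >  k=3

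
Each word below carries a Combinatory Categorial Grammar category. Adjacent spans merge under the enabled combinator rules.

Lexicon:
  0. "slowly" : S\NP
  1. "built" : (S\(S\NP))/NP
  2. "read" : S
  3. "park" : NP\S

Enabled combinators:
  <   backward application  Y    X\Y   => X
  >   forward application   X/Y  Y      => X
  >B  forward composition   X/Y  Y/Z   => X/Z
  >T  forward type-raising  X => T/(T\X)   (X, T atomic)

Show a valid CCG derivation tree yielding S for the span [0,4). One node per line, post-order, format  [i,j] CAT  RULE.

[0,4] S   <
  [0,1] "slowly" : S\NP
  [1,4] S\(S\NP)   >
    [1,2] "built" : (S\(S\NP))/NP
    [2,4] NP   <
      [2,3] "read" : S
      [3,4] "park" : NP\S

[0,1] S\NP  lex  "slowly"
[1,2] (S\(S\NP))/NP  lex  "built"
[2,3] S  lex  "read"
[3,4] NP\S  lex  "park"
[2,4] NP  <  k=3
[1,4] S\(S\NP)  >  k=2
[0,4] S  <  k=1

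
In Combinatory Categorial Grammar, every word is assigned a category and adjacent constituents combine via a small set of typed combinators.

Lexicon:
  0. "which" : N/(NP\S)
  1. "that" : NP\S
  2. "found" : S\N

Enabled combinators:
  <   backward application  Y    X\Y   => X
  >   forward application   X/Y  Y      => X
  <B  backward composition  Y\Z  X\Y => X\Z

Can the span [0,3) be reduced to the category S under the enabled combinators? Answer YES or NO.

[0,3] S   <
  [0,2] N   >
    [0,1] "which" : N/(NP\S)
    [1,2] "that" : NP\S
  [2,3] "found" : S\N

YES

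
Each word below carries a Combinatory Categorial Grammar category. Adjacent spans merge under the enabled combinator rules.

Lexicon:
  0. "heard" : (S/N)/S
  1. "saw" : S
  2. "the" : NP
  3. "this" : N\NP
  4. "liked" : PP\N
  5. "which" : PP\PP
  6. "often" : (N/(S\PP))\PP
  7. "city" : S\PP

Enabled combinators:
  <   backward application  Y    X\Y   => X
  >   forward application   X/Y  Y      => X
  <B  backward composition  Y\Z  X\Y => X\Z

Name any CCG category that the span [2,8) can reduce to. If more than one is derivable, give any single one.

N

[0,8] S   >
  [0,2] S/N   >
    [0,1] "heard" : (S/N)/S
    [1,2] "saw" : S
  [2,8] N   >
    [2,7] N/(S\PP)   <
      [2,6] PP   <
        [2,4] N   <
          [2,3] "the" : NP
          [3,4] "this" : N\NP
        [4,6] PP\N   <B
          [4,5] "liked" : PP\N
          [5,6] "which" : PP\PP
      [6,7] "often" : (N/(S\PP))\PP
    [7,8] "city" : S\PP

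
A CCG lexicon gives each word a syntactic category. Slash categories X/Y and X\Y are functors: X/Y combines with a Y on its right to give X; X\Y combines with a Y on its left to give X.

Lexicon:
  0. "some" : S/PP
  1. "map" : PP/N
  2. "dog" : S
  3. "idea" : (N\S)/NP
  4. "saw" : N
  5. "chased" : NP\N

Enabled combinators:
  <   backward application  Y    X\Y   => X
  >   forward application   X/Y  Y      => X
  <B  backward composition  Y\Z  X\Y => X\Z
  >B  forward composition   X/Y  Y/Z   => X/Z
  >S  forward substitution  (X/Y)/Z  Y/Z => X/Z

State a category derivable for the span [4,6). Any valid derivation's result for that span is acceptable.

NP

[0,6] S   >
  [0,1] "some" : S/PP
  [1,6] PP   >
    [1,2] "map" : PP/N
    [2,6] N   <
      [2,3] "dog" : S
      [3,6] N\S   >
        [3,4] "idea" : (N\S)/NP
        [4,6] NP   <
          [4,5] "saw" : N
          [5,6] "chased" : NP\N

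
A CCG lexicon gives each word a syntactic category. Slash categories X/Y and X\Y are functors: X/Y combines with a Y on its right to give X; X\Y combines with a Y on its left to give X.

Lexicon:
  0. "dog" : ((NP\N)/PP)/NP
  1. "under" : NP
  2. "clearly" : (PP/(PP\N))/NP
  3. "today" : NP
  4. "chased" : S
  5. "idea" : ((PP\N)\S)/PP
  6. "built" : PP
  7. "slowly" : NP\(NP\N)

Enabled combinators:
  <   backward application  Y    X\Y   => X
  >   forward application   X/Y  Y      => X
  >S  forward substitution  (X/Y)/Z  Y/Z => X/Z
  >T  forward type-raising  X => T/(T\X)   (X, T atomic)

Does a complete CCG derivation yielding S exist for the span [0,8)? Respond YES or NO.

((NP\N)/PP)/NP NP (PP/(PP\N))/NP NP S ((PP\N)\S)/PP PP NP\(NP\N)
CKY chart[0,8] = {N/(N\NP), NP, NP/(NP\NP), PP/(PP\NP), S/(S\NP)}; S ∉ chart

NO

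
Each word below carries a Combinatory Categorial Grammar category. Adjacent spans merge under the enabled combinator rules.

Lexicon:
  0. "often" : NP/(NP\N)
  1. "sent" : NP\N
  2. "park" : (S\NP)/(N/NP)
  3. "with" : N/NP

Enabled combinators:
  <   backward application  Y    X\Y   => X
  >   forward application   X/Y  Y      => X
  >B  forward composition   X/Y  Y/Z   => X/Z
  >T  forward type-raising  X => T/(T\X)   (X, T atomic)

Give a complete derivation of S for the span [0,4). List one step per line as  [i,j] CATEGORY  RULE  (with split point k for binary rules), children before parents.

[0,1] NP/(NP\N)  lex  "often"
[1,2] NP\N  lex  "sent"
[0,2] NP  >  k=1
[2,3] (S\NP)/(N/NP)  lex  "park"
[3,4] N/NP  lex  "with"
[2,4] S\NP  >  k=3
[0,4] S  <  k=2

[0,4] S   <
  [0,2] NP   >
    [0,1] "often" : NP/(NP\N)
    [1,2] "sent" : NP\N
  [2,4] S\NP   >
    [2,3] "park" : (S\NP)/(N/NP)
    [3,4] "with" : N/NP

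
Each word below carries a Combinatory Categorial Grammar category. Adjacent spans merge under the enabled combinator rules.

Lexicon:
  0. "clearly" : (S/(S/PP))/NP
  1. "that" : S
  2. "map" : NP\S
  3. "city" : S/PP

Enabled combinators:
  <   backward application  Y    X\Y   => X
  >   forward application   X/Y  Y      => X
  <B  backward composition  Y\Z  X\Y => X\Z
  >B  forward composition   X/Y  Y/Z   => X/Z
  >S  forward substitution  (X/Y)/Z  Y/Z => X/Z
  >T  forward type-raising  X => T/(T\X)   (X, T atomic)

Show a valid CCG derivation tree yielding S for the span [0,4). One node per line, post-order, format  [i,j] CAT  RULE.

[0,4] S   >
  [0,3] S/(S/PP)   >
    [0,1] "clearly" : (S/(S/PP))/NP
    [1,3] NP   >
      [1,2] NP/(NP\S)   >T
        [1,2] "that" : S
      [2,3] "map" : NP\S
  [3,4] "city" : S/PP

[0,1] (S/(S/PP))/NP  lex  "clearly"
[1,2] S  lex  "that"
[1,2] NP/(NP\S)  >T
[2,3] NP\S  lex  "map"
[1,3] NP  >  k=2
[0,3] S/(S/PP)  >  k=1
[3,4] S/PP  lex  "city"
[0,4] S  >  k=3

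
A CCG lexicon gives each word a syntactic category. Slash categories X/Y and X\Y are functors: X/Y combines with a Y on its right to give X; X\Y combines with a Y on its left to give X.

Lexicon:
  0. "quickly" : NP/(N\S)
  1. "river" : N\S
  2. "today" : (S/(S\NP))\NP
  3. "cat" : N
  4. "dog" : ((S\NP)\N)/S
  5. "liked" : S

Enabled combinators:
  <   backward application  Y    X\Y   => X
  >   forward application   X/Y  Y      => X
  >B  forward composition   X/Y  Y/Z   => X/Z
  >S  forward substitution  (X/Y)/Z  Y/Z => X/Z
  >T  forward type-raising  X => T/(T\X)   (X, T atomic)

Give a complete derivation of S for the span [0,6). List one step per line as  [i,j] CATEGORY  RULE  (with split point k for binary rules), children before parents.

[0,6] S   >
  [0,3] S/(S\NP)   <
    [0,2] NP   >
      [0,1] "quickly" : NP/(N\S)
      [1,2] "river" : N\S
    [2,3] "today" : (S/(S\NP))\NP
  [3,6] S\NP   <
    [3,4] "cat" : N
    [4,6] (S\NP)\N   >
      [4,5] "dog" : ((S\NP)\N)/S
      [5,6] "liked" : S

[0,1] NP/(N\S)  lex  "quickly"
[1,2] N\S  lex  "river"
[0,2] NP  >  k=1
[2,3] (S/(S\NP))\NP  lex  "today"
[0,3] S/(S\NP)  <  k=2
[3,4] N  lex  "cat"
[4,5] ((S\NP)\N)/S  lex  "dog"
[5,6] S  lex  "liked"
[4,6] (S\NP)\N  >  k=5
[3,6] S\NP  <  k=4
[0,6] S  >  k=3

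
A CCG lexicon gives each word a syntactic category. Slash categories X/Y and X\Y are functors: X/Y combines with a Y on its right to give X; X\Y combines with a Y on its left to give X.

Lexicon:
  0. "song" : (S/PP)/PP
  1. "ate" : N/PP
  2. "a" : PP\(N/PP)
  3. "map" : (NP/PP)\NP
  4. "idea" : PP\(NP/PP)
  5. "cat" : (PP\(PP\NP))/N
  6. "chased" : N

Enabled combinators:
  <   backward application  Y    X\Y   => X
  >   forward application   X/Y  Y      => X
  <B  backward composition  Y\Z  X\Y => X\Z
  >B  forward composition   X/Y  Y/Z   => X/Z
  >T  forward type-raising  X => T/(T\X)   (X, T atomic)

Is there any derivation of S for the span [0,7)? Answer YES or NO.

[0,7] S   >
  [0,3] S/PP   >
    [0,1] "song" : (S/PP)/PP
    [1,3] PP   <
      [1,2] "ate" : N/PP
      [2,3] "a" : PP\(N/PP)
  [3,7] PP   <
    [3,5] PP\NP   <B
      [3,4] "map" : (NP/PP)\NP
      [4,5] "idea" : PP\(NP/PP)
    [5,7] PP\(PP\NP)   >
      [5,6] "cat" : (PP\(PP\NP))/N
      [6,7] "chased" : N

YES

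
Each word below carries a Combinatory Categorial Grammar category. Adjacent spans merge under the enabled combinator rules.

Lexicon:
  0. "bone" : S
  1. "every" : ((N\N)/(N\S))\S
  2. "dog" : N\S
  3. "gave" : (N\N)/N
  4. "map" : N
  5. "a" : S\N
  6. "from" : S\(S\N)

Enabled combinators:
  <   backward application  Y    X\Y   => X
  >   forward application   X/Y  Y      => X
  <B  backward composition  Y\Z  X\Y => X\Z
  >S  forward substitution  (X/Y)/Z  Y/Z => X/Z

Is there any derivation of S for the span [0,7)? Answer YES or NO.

YES

[0,7] S   <
  [0,6] S\N   <B
    [0,5] N\N   <B
      [0,3] N\N   >
        [0,2] (N\N)/(N\S)   <
          [0,1] "bone" : S
          [1,2] "every" : ((N\N)/(N\S))\S
        [2,3] "dog" : N\S
      [3,5] N\N   >
        [3,4] "gave" : (N\N)/N
        [4,5] "map" : N
    [5,6] "a" : S\N
  [6,7] "from" : S\(S\N)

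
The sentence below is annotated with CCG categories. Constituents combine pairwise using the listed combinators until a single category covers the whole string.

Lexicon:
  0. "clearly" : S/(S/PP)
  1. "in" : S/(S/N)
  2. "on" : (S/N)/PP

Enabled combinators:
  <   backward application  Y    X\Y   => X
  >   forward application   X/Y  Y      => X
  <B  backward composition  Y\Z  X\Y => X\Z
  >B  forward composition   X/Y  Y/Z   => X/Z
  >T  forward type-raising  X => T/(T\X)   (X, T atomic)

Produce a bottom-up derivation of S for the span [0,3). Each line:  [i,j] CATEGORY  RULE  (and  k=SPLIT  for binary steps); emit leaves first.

[0,1] S/(S/PP)  lex  "clearly"
[1,2] S/(S/N)  lex  "in"
[2,3] (S/N)/PP  lex  "on"
[1,3] S/PP  >B  k=2
[0,3] S  >  k=1

[0,3] S   >
  [0,1] "clearly" : S/(S/PP)
  [1,3] S/PP   >B
    [1,2] "in" : S/(S/N)
    [2,3] "on" : (S/N)/PP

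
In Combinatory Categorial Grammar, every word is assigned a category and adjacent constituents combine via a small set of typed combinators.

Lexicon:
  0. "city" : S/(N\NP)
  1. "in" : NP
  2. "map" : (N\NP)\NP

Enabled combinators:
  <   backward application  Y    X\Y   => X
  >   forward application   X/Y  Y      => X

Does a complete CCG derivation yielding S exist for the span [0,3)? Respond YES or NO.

YES

[0,3] S   >
  [0,1] "city" : S/(N\NP)
  [1,3] N\NP   <
    [1,2] "in" : NP
    [2,3] "map" : (N\NP)\NP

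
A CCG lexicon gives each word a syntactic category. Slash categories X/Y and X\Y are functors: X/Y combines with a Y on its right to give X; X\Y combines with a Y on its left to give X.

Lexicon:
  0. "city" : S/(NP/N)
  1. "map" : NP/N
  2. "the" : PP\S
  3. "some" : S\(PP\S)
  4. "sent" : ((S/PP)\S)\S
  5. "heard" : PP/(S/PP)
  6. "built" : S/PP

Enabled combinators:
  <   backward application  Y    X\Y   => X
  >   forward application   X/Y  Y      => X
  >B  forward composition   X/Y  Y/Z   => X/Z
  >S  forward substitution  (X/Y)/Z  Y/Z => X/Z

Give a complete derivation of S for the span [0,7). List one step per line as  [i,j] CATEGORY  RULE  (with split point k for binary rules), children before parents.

[0,1] S/(NP/N)  lex  "city"
[1,2] NP/N  lex  "map"
[0,2] S  >  k=1
[2,3] PP\S  lex  "the"
[3,4] S\(PP\S)  lex  "some"
[2,4] S  <  k=3
[4,5] ((S/PP)\S)\S  lex  "sent"
[2,5] (S/PP)\S  <  k=4
[0,5] S/PP  <  k=2
[5,6] PP/(S/PP)  lex  "heard"
[6,7] S/PP  lex  "built"
[5,7] PP  >  k=6
[0,7] S  >  k=5

[0,7] S   >
  [0,5] S/PP   <
    [0,2] S   >
      [0,1] "city" : S/(NP/N)
      [1,2] "map" : NP/N
    [2,5] (S/PP)\S   <
      [2,4] S   <
        [2,3] "the" : PP\S
        [3,4] "some" : S\(PP\S)
      [4,5] "sent" : ((S/PP)\S)\S
  [5,7] PP   >
    [5,6] "heard" : PP/(S/PP)
    [6,7] "built" : S/PP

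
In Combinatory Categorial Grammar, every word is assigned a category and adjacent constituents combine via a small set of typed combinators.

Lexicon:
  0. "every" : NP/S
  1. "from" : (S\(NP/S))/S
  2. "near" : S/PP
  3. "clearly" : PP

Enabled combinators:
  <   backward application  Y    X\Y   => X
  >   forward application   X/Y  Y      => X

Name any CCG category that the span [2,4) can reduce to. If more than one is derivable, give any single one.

[0,4] S   <
  [0,1] "every" : NP/S
  [1,4] S\(NP/S)   >
    [1,2] "from" : (S\(NP/S))/S
    [2,4] S   >
      [2,3] "near" : S/PP
      [3,4] "clearly" : PP

S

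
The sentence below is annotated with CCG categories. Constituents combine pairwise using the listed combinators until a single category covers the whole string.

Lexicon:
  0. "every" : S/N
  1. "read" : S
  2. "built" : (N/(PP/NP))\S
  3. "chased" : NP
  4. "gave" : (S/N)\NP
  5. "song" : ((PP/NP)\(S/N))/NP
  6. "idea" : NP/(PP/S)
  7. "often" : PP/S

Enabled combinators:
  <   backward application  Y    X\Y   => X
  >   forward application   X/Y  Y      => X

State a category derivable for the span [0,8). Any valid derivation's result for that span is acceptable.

S

[0,8] S   >
  [0,1] "every" : S/N
  [1,8] N   >
    [1,3] N/(PP/NP)   <
      [1,2] "read" : S
      [2,3] "built" : (N/(PP/NP))\S
    [3,8] PP/NP   <
      [3,5] S/N   <
        [3,4] "chased" : NP
        [4,5] "gave" : (S/N)\NP
      [5,8] (PP/NP)\(S/N)   >
        [5,6] "song" : ((PP/NP)\(S/N))/NP
        [6,8] NP   >
          [6,7] "idea" : NP/(PP/S)
          [7,8] "often" : PP/S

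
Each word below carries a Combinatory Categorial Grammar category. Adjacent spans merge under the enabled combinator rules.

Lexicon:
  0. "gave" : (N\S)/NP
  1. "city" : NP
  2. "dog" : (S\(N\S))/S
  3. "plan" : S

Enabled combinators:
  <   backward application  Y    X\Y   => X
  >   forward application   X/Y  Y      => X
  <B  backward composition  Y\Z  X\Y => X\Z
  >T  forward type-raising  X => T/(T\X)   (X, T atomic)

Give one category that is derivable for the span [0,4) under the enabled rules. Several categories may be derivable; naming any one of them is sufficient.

S

[0,4] S   <
  [0,2] N\S   >
    [0,1] "gave" : (N\S)/NP
    [1,2] "city" : NP
  [2,4] S\(N\S)   >
    [2,3] "dog" : (S\(N\S))/S
    [3,4] "plan" : S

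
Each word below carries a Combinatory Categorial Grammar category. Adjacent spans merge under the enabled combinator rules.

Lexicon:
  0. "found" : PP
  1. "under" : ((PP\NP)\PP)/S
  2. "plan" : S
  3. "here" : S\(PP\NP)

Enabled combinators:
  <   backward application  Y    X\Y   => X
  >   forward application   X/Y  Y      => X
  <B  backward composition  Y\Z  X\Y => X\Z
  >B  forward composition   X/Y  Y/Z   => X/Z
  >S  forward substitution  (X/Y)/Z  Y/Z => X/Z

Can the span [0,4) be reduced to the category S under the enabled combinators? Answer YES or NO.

YES

[0,4] S   <
  [0,1] "found" : PP
  [1,4] S\PP   <B
    [1,3] (PP\NP)\PP   >
      [1,2] "under" : ((PP\NP)\PP)/S
      [2,3] "plan" : S
    [3,4] "here" : S\(PP\NP)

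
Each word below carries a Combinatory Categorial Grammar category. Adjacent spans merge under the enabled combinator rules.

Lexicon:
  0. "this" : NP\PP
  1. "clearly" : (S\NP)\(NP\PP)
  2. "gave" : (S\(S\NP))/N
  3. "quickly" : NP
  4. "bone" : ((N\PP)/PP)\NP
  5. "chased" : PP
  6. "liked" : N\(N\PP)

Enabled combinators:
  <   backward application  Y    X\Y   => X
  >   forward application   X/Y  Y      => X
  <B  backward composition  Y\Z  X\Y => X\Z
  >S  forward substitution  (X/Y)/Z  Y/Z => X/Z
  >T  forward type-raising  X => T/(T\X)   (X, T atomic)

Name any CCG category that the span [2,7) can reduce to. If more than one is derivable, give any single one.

[0,7] S   <
  [0,2] S\NP   <
    [0,1] "this" : NP\PP
    [1,2] "clearly" : (S\NP)\(NP\PP)
  [2,7] S\(S\NP)   >
    [2,3] "gave" : (S\(S\NP))/N
    [3,7] N   <
      [3,6] N\PP   >
        [3,5] (N\PP)/PP   <
          [3,4] "quickly" : NP
          [4,5] "bone" : ((N\PP)/PP)\NP
        [5,6] "chased" : PP
      [6,7] "liked" : N\(N\PP)

S\(S\NP)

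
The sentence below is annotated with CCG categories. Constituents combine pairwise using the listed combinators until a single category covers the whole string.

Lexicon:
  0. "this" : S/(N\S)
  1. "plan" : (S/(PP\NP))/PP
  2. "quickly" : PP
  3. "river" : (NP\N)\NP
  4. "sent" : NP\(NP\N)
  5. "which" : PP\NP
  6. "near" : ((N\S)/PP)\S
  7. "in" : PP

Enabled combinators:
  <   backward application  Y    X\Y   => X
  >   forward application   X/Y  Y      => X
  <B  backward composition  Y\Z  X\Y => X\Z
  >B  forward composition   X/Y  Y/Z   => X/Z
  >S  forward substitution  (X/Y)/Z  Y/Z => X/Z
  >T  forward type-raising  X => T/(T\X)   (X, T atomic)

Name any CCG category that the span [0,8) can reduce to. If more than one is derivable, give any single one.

[0,8] S   >
  [0,7] S/PP   >B
    [0,1] "this" : S/(N\S)
    [1,7] (N\S)/PP   <
      [1,6] S   >
        [1,3] S/(PP\NP)   >
          [1,2] "plan" : (S/(PP\NP))/PP
          [2,3] "quickly" : PP
        [3,6] PP\NP   <B
          [3,5] NP\NP   <B
            [3,4] "river" : (NP\N)\NP
            [4,5] "sent" : NP\(NP\N)
          [5,6] "which" : PP\NP
      [6,7] "near" : ((N\S)/PP)\S
  [7,8] "in" : PP

S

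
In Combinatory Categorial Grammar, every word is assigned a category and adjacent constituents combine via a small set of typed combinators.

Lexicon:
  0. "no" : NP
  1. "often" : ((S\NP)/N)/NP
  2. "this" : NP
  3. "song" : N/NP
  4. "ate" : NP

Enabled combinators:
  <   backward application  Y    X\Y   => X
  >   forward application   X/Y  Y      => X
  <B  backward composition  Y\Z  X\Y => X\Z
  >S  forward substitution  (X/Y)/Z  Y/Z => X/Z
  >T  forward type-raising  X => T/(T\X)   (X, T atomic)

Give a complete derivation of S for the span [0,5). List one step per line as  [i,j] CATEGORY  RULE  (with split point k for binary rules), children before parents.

[0,5] S   >
  [0,1] S/(S\NP)   >T
    [0,1] "no" : NP
  [1,5] S\NP   >
    [1,3] (S\NP)/N   >
      [1,2] "often" : ((S\NP)/N)/NP
      [2,3] "this" : NP
    [3,5] N   >
      [3,4] "song" : N/NP
      [4,5] "ate" : NP

[0,1] NP  lex  "no"
[0,1] S/(S\NP)  >T
[1,2] ((S\NP)/N)/NP  lex  "often"
[2,3] NP  lex  "this"
[1,3] (S\NP)/N  >  k=2
[3,4] N/NP  lex  "song"
[4,5] NP  lex  "ate"
[3,5] N  >  k=4
[1,5] S\NP  >  k=3
[0,5] S  >  k=1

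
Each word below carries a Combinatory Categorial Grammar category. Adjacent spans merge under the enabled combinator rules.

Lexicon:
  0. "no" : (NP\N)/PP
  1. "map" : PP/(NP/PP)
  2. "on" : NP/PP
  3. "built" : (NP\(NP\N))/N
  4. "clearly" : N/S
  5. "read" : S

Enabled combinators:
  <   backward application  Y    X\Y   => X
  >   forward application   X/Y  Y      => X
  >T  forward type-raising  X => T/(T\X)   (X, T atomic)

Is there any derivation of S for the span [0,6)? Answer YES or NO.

NO

(NP\N)/PP PP/(NP/PP) NP/PP (NP\(NP\N))/N N/S S
CKY chart[0,6] = {N/(N\NP), NP, NP/(NP\NP), PP/(PP\NP), S/(S\NP)}; S ∉ chart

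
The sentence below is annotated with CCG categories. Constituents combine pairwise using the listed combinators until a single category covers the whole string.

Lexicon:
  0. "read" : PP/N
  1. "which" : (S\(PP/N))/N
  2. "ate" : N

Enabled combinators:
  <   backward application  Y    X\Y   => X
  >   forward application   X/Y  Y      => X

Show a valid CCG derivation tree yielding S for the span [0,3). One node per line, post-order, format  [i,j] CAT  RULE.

[0,1] PP/N  lex  "read"
[1,2] (S\(PP/N))/N  lex  "which"
[2,3] N  lex  "ate"
[1,3] S\(PP/N)  >  k=2
[0,3] S  <  k=1

[0,3] S   <
  [0,1] "read" : PP/N
  [1,3] S\(PP/N)   >
    [1,2] "which" : (S\(PP/N))/N
    [2,3] "ate" : N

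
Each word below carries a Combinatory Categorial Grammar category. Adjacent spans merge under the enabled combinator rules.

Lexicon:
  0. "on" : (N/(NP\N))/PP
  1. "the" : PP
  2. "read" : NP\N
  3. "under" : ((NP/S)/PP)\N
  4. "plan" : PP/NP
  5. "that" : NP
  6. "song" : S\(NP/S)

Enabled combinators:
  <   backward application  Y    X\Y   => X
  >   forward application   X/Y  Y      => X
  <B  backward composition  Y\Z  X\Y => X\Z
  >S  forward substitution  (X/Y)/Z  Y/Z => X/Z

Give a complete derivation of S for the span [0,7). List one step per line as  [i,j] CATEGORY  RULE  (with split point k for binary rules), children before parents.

[0,7] S   <
  [0,6] NP/S   >
    [0,4] (NP/S)/PP   <
      [0,3] N   >
        [0,2] N/(NP\N)   >
          [0,1] "on" : (N/(NP\N))/PP
          [1,2] "the" : PP
        [2,3] "read" : NP\N
      [3,4] "under" : ((NP/S)/PP)\N
    [4,6] PP   >
      [4,5] "plan" : PP/NP
      [5,6] "that" : NP
  [6,7] "song" : S\(NP/S)

[0,1] (N/(NP\N))/PP  lex  "on"
[1,2] PP  lex  "the"
[0,2] N/(NP\N)  >  k=1
[2,3] NP\N  lex  "read"
[0,3] N  >  k=2
[3,4] ((NP/S)/PP)\N  lex  "under"
[0,4] (NP/S)/PP  <  k=3
[4,5] PP/NP  lex  "plan"
[5,6] NP  lex  "that"
[4,6] PP  >  k=5
[0,6] NP/S  >  k=4
[6,7] S\(NP/S)  lex  "song"
[0,7] S  <  k=6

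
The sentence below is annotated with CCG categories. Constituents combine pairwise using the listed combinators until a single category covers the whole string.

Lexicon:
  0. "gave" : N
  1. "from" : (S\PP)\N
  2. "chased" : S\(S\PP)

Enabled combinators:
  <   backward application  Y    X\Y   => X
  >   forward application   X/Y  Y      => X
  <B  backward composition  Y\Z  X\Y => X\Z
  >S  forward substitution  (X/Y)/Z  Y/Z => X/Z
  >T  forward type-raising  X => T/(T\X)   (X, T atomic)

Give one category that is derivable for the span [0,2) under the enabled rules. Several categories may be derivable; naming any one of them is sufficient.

S\PP

[0,3] S   <
  [0,2] S\PP   <
    [0,1] "gave" : N
    [1,2] "from" : (S\PP)\N
  [2,3] "chased" : S\(S\PP)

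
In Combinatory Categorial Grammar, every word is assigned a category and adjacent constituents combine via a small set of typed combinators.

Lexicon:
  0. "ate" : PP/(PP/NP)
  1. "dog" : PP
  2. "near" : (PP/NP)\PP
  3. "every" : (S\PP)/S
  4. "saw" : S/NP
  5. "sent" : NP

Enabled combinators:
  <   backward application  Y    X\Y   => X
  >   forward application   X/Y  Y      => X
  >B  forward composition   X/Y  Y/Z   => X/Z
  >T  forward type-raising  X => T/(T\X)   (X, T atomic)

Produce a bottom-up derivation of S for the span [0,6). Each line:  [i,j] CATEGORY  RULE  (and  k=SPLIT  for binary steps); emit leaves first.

[0,1] PP/(PP/NP)  lex  "ate"
[1,2] PP  lex  "dog"
[2,3] (PP/NP)\PP  lex  "near"
[1,3] PP/NP  <  k=2
[0,3] PP  >  k=1
[3,4] (S\PP)/S  lex  "every"
[4,5] S/NP  lex  "saw"
[5,6] NP  lex  "sent"
[4,6] S  >  k=5
[3,6] S\PP  >  k=4
[0,6] S  <  k=3

[0,6] S   <
  [0,3] PP   >
    [0,1] "ate" : PP/(PP/NP)
    [1,3] PP/NP   <
      [1,2] "dog" : PP
      [2,3] "near" : (PP/NP)\PP
  [3,6] S\PP   >
    [3,4] "every" : (S\PP)/S
    [4,6] S   >
      [4,5] "saw" : S/NP
      [5,6] "sent" : NP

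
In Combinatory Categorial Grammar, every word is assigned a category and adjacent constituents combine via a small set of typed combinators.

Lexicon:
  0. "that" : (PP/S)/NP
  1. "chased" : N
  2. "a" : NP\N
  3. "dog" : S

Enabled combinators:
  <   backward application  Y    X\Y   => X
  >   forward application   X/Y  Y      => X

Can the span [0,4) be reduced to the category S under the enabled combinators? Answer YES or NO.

NO

(PP/S)/NP N NP\N S
CKY chart[0,4] = {PP}; S ∉ chart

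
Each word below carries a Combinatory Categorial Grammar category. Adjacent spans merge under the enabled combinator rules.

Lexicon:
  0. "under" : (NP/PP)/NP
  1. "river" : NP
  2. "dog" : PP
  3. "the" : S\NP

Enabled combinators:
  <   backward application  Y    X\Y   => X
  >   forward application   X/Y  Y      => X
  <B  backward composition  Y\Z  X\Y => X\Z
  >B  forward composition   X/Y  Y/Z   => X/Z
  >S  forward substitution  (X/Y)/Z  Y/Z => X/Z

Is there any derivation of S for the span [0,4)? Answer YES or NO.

YES

[0,4] S   <
  [0,3] NP   >
    [0,2] NP/PP   >
      [0,1] "under" : (NP/PP)/NP
      [1,2] "river" : NP
    [2,3] "dog" : PP
  [3,4] "the" : S\NP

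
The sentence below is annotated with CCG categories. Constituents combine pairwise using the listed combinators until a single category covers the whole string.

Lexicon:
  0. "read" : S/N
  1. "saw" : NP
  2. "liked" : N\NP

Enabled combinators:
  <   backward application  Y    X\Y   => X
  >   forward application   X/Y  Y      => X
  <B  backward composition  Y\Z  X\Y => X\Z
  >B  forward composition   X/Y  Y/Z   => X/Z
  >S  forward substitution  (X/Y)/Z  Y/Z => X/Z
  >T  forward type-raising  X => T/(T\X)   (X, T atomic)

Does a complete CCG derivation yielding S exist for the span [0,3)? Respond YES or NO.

YES

[0,3] S   >
  [0,1] "read" : S/N
  [1,3] N   <
    [1,2] "saw" : NP
    [2,3] "liked" : N\NP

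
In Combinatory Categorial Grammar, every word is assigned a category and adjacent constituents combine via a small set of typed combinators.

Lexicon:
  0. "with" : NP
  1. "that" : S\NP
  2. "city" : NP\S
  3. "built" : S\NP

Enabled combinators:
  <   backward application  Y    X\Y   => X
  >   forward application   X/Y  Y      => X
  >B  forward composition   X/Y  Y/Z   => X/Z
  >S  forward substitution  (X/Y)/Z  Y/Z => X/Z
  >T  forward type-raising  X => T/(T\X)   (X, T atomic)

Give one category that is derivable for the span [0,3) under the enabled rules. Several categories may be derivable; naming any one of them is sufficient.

[0,4] S   <
  [0,3] NP   <
    [0,2] S   >
      [0,1] S/(S\NP)   >T
        [0,1] "with" : NP
      [1,2] "that" : S\NP
    [2,3] "city" : NP\S
  [3,4] "built" : S\NP

NP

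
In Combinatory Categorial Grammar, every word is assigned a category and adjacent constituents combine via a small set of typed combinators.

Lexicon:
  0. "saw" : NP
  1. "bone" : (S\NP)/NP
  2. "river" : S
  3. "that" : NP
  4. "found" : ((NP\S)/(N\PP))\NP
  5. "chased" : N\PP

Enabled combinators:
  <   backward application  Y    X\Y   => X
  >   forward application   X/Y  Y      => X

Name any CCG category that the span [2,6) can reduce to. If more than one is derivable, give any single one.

[0,6] S   <
  [0,1] "saw" : NP
  [1,6] S\NP   >
    [1,2] "bone" : (S\NP)/NP
    [2,6] NP   <
      [2,3] "river" : S
      [3,6] NP\S   >
        [3,5] (NP\S)/(N\PP)   <
          [3,4] "that" : NP
          [4,5] "found" : ((NP\S)/(N\PP))\NP
        [5,6] "chased" : N\PP

NP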